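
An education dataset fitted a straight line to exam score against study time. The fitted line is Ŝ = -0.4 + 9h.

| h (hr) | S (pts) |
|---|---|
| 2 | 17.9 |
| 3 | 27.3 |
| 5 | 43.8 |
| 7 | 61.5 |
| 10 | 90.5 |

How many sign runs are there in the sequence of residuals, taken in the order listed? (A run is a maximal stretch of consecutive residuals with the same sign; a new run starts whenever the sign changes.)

3 runs

h=2: Ŝ = -0.4 + 9·2 = 17.6; r = 17.9 − 17.6 = 0.3
h=3: Ŝ = -0.4 + 9·3 = 26.6; r = 27.3 − 26.6 = 0.7
h=5: Ŝ = -0.4 + 9·5 = 44.6; r = 43.8 − 44.6 = -0.8
h=7: Ŝ = -0.4 + 9·7 = 62.6; r = 61.5 − 62.6 = -1.1
h=10: Ŝ = -0.4 + 9·10 = 89.6; r = 90.5 − 89.6 = 0.9
Signs: + + − − +
Runs: +×2, −×2, +×1 → 3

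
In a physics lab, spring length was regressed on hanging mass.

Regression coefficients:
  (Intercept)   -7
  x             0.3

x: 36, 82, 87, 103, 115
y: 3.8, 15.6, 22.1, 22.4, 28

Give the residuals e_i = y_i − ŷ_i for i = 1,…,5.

x=36: ŷ = -7 + 0.3·36 = 3.8; e = 3.8 − 3.8 = 0
x=82: ŷ = -7 + 0.3·82 = 17.6; e = 15.6 − 17.6 = -2
x=87: ŷ = -7 + 0.3·87 = 19.1; e = 22.1 − 19.1 = 3
x=103: ŷ = -7 + 0.3·103 = 23.9; e = 22.4 − 23.9 = -1.5
x=115: ŷ = -7 + 0.3·115 = 27.5; e = 28 − 27.5 = 0.5

0, -2, 3, -1.5, 0.5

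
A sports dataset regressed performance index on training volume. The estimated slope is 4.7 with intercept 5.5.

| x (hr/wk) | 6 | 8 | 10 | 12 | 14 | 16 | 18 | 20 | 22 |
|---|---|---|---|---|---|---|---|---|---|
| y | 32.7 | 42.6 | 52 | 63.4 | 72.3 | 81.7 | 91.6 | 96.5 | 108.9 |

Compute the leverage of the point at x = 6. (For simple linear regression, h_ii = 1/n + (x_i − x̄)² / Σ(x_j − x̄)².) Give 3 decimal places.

h = 0.378

x̄ = (6 + 8 + 10 + 12 + 14 + 16 + 18 + 20 + 22)/9 = 14
Σ(x − x̄)² = 64 + 36 + 16 + 4 + 0 + 4 + 16 + 36 + 64 = 240
h = 1/9 + (-8)²/240 = 0.111111 + 0.266667 = 0.378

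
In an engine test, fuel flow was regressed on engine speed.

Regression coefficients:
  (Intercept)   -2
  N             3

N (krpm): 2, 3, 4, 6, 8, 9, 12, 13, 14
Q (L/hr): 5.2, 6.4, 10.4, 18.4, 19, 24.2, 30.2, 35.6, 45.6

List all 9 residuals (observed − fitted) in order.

N=2: ŷ = -2 + 3·2 = 4; e = 5.2 − 4 = 1.2
N=3: ŷ = -2 + 3·3 = 7; e = 6.4 − 7 = -0.6
N=4: ŷ = -2 + 3·4 = 10; e = 10.4 − 10 = 0.4
N=6: ŷ = -2 + 3·6 = 16; e = 18.4 − 16 = 2.4
N=8: ŷ = -2 + 3·8 = 22; e = 19 − 22 = -3
N=9: ŷ = -2 + 3·9 = 25; e = 24.2 − 25 = -0.8
N=12: ŷ = -2 + 3·12 = 34; e = 30.2 − 34 = -3.8
N=13: ŷ = -2 + 3·13 = 37; e = 35.6 − 37 = -1.4
N=14: ŷ = -2 + 3·14 = 40; e = 45.6 − 40 = 5.6

1.2, -0.6, 0.4, 2.4, -3, -0.8, -3.8, -1.4, 5.6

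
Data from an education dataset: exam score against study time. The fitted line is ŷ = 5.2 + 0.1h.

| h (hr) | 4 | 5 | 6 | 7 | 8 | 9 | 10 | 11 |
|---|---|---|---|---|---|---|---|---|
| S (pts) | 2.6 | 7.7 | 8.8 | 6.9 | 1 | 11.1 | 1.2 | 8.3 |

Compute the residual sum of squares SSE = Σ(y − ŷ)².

SSE = 102

h=4: ŷ = 5.2 + 0.1·4 = 5.6; e = 2.6 − 5.6 = -3
h=5: ŷ = 5.2 + 0.1·5 = 5.7; e = 7.7 − 5.7 = 2
h=6: ŷ = 5.2 + 0.1·6 = 5.8; e = 8.8 − 5.8 = 3
h=7: ŷ = 5.2 + 0.1·7 = 5.9; e = 6.9 − 5.9 = 1
h=8: ŷ = 5.2 + 0.1·8 = 6; e = 1 − 6 = -5
h=9: ŷ = 5.2 + 0.1·9 = 6.1; e = 11.1 − 6.1 = 5
h=10: ŷ = 5.2 + 0.1·10 = 6.2; e = 1.2 − 6.2 = -5
h=11: ŷ = 5.2 + 0.1·11 = 6.3; e = 8.3 − 6.3 = 2
SSE = 9 + 4 + 9 + 1 + 25 + 25 + 25 + 4 = 102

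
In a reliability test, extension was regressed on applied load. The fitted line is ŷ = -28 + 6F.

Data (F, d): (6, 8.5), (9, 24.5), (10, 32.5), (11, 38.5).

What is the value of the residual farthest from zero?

e = -1.5

F=6: ŷ = -28 + 6·6 = 8; e = 8.5 − 8 = 0.5
F=9: ŷ = -28 + 6·9 = 26; e = 24.5 − 26 = -1.5
F=10: ŷ = -28 + 6·10 = 32; e = 32.5 − 32 = 0.5
F=11: ŷ = -28 + 6·11 = 38; e = 38.5 − 38 = 0.5
Largest |e| is 1.5 at F = 9, residual -1.5.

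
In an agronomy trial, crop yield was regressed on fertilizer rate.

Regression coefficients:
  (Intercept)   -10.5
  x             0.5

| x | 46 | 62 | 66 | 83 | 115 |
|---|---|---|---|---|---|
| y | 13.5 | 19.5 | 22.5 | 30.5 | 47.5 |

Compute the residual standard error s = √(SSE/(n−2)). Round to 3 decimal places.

x=46: ŷ = -10.5 + 0.5·46 = 12.5; r = 13.5 − 12.5 = 1
x=62: ŷ = -10.5 + 0.5·62 = 20.5; r = 19.5 − 20.5 = -1
x=66: ŷ = -10.5 + 0.5·66 = 22.5; r = 22.5 − 22.5 = 0
x=83: ŷ = -10.5 + 0.5·83 = 31; r = 30.5 − 31 = -0.5
x=115: ŷ = -10.5 + 0.5·115 = 47; r = 47.5 − 47 = 0.5
SSE = 1 + 1 + 0 + 0.25 + 0.25 = 2.5
s = √(2.5/3) = √0.833333 ≈ 0.913

s = 0.913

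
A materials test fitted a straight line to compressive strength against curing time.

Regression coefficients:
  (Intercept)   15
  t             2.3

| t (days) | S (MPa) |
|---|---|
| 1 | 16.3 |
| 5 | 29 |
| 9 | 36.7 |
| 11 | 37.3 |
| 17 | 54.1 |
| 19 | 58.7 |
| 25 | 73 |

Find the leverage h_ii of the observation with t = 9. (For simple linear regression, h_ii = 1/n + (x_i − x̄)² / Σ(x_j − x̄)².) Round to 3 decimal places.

h = 0.171

t̄ = (1 + 5 + 9 + 11 + 17 + 19 + 25)/7 = 12.4286
Σ(t − t̄)² = 130.612 + 55.1837 + 11.7551 + 2.04082 + 20.898 + 43.1837 + 158.041 = 421.714
h = 1/7 + (-3.42857)²/421.714 = 0.142857 + 0.0278746 = 0.171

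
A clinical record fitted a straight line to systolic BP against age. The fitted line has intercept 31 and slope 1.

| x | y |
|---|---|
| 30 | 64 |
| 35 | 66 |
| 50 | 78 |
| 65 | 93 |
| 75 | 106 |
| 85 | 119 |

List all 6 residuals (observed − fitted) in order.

x=30: ŷ = 31 + 30 = 61; e = 64 − 61 = 3
x=35: ŷ = 31 + 35 = 66; e = 66 − 66 = 0
x=50: ŷ = 31 + 50 = 81; e = 78 − 81 = -3
x=65: ŷ = 31 + 65 = 96; e = 93 − 96 = -3
x=75: ŷ = 31 + 75 = 106; e = 106 − 106 = 0
x=85: ŷ = 31 + 85 = 116; e = 119 − 116 = 3

3, 0, -3, -3, 0, 3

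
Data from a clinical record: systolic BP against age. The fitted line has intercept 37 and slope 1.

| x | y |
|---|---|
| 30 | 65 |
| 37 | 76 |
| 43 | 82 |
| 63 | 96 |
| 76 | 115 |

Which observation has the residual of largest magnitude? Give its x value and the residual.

x = 63, e = -4

x=30: ŷ = 37 + 30 = 67; e = 65 − 67 = -2
x=37: ŷ = 37 + 37 = 74; e = 76 − 74 = 2
x=43: ŷ = 37 + 43 = 80; e = 82 − 80 = 2
x=63: ŷ = 37 + 63 = 100; e = 96 − 100 = -4
x=76: ŷ = 37 + 76 = 113; e = 115 − 113 = 2
Largest |e| is 4 at x = 63, residual -4.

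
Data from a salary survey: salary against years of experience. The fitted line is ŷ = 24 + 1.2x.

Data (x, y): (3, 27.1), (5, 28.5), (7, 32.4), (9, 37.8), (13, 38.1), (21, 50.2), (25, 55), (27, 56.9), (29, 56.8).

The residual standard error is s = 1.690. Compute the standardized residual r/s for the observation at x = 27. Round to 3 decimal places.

ŷ = 24 + 1.2·27 = 56.4
r = 56.9 − 56.4 = 0.5
r/s = 0.5 / 1.690 = 0.296

0.296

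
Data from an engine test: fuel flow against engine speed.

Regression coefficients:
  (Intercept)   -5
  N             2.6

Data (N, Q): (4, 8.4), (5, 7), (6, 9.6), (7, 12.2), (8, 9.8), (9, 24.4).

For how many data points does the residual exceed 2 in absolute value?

3

N=4: ŷ = -5 + 2.6·4 = 5.4; r = 8.4 − 5.4 = 3
N=5: ŷ = -5 + 2.6·5 = 8; r = 7 − 8 = -1
N=6: ŷ = -5 + 2.6·6 = 10.6; r = 9.6 − 10.6 = -1
N=7: ŷ = -5 + 2.6·7 = 13.2; r = 12.2 − 13.2 = -1
N=8: ŷ = -5 + 2.6·8 = 15.8; r = 9.8 − 15.8 = -6
N=9: ŷ = -5 + 2.6·9 = 18.4; r = 24.4 − 18.4 = 6
|r| > 2: N=4 (|r|=3), N=8 (|r|=6), N=9 (|r|=6) → 3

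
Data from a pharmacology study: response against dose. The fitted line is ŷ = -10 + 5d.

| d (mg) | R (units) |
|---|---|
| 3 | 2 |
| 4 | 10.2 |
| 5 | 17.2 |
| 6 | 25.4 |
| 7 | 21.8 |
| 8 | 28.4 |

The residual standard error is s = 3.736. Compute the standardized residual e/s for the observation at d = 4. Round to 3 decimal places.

0.054

ŷ = -10 + 5·4 = 10
e = 10.2 − 10 = 0.2
e/s = 0.2 / 3.736 = 0.054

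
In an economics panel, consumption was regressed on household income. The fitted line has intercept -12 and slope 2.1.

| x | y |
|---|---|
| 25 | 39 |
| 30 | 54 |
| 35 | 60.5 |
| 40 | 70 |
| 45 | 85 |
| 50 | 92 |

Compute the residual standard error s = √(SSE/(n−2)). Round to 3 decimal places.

x=25: ŷ = -12 + 2.1·25 = 40.5; e = 39 − 40.5 = -1.5
x=30: ŷ = -12 + 2.1·30 = 51; e = 54 − 51 = 3
x=35: ŷ = -12 + 2.1·35 = 61.5; e = 60.5 − 61.5 = -1
x=40: ŷ = -12 + 2.1·40 = 72; e = 70 − 72 = -2
x=45: ŷ = -12 + 2.1·45 = 82.5; e = 85 − 82.5 = 2.5
x=50: ŷ = -12 + 2.1·50 = 93; e = 92 − 93 = -1
SSE = 2.25 + 9 + 1 + 4 + 6.25 + 1 = 23.5
s = √(23.5/4) = √5.875 ≈ 2.424

s = 2.424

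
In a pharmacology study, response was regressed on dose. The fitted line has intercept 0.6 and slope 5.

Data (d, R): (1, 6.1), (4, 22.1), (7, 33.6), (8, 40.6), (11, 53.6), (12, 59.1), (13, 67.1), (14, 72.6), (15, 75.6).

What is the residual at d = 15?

ŷ = 0.6 + 5·15 = 75.6
e = 75.6 − 75.6 = 0

e = 0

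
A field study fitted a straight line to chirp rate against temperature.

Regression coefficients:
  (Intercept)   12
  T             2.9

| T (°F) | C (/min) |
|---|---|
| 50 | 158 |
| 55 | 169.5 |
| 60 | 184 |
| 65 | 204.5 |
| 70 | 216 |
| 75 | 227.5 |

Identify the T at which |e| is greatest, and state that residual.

T=50: ŷ = 12 + 2.9·50 = 157; e = 158 − 157 = 1
T=55: ŷ = 12 + 2.9·55 = 171.5; e = 169.5 − 171.5 = -2
T=60: ŷ = 12 + 2.9·60 = 186; e = 184 − 186 = -2
T=65: ŷ = 12 + 2.9·65 = 200.5; e = 204.5 − 200.5 = 4
T=70: ŷ = 12 + 2.9·70 = 215; e = 216 − 215 = 1
T=75: ŷ = 12 + 2.9·75 = 229.5; e = 227.5 − 229.5 = -2
Largest |e| is 4 at T = 65, residual 4.

T = 65, e = 4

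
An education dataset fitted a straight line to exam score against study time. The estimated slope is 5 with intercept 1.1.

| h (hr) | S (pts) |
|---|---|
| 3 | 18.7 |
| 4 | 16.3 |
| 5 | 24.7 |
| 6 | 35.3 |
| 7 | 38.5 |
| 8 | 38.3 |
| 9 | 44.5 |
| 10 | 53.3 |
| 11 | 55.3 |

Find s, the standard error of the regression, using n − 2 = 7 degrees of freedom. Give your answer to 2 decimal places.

s = 3.19

h=3: ŷ = 1.1 + 5·3 = 16.1; e = 18.7 − 16.1 = 2.6
h=4: ŷ = 1.1 + 5·4 = 21.1; e = 16.3 − 21.1 = -4.8
h=5: ŷ = 1.1 + 5·5 = 26.1; e = 24.7 − 26.1 = -1.4
h=6: ŷ = 1.1 + 5·6 = 31.1; e = 35.3 − 31.1 = 4.2
h=7: ŷ = 1.1 + 5·7 = 36.1; e = 38.5 − 36.1 = 2.4
h=8: ŷ = 1.1 + 5·8 = 41.1; e = 38.3 − 41.1 = -2.8
h=9: ŷ = 1.1 + 5·9 = 46.1; e = 44.5 − 46.1 = -1.6
h=10: ŷ = 1.1 + 5·10 = 51.1; e = 53.3 − 51.1 = 2.2
h=11: ŷ = 1.1 + 5·11 = 56.1; e = 55.3 − 56.1 = -0.8
SSE = 6.76 + 23.04 + 1.96 + 17.64 + 5.76 + 7.84 + 2.56 + 4.84 + 0.64 = 71.04
s = √(71.04/7) = √10.1486 ≈ 3.19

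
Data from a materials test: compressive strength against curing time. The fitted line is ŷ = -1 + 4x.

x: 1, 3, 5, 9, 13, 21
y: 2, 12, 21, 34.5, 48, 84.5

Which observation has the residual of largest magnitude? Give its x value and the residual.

x = 13, r = -3

x=1: ŷ = -1 + 4·1 = 3; r = 2 − 3 = -1
x=3: ŷ = -1 + 4·3 = 11; r = 12 − 11 = 1
x=5: ŷ = -1 + 4·5 = 19; r = 21 − 19 = 2
x=9: ŷ = -1 + 4·9 = 35; r = 34.5 − 35 = -0.5
x=13: ŷ = -1 + 4·13 = 51; r = 48 − 51 = -3
x=21: ŷ = -1 + 4·21 = 83; r = 84.5 − 83 = 1.5
Largest |r| is 3 at x = 13, residual -3.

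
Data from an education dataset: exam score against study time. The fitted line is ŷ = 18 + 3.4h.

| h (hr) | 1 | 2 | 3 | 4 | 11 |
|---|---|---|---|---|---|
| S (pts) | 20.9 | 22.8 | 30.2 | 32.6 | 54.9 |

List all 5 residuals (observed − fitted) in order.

-0.5, -2, 2, 1, -0.5

h=1: ŷ = 18 + 3.4·1 = 21.4; e = 20.9 − 21.4 = -0.5
h=2: ŷ = 18 + 3.4·2 = 24.8; e = 22.8 − 24.8 = -2
h=3: ŷ = 18 + 3.4·3 = 28.2; e = 30.2 − 28.2 = 2
h=4: ŷ = 18 + 3.4·4 = 31.6; e = 32.6 − 31.6 = 1
h=11: ŷ = 18 + 3.4·11 = 55.4; e = 54.9 − 55.4 = -0.5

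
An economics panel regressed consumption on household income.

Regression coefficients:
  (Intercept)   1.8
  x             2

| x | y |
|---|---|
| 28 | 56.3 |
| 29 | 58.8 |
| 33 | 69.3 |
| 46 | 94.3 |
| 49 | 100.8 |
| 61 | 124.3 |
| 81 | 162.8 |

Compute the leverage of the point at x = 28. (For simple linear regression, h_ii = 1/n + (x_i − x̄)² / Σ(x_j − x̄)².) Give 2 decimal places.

x̄ = (28 + 29 + 33 + 46 + 49 + 61 + 81)/7 = 46.7143
Σ(x − x̄)² = 350.224 + 313.796 + 188.082 + 0.510204 + 5.22449 + 204.082 + 1175.51 = 2237.43
h = 1/7 + (-18.7143)²/2237.43 = 0.142857 + 0.15653 = 0.30

h = 0.30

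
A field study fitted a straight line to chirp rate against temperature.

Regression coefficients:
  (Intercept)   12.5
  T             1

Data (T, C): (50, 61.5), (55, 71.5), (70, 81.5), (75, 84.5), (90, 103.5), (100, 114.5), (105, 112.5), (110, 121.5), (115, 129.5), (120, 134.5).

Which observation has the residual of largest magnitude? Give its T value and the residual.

T=50: ŷ = 12.5 + 50 = 62.5; e = 61.5 − 62.5 = -1
T=55: ŷ = 12.5 + 55 = 67.5; e = 71.5 − 67.5 = 4
T=70: ŷ = 12.5 + 70 = 82.5; e = 81.5 − 82.5 = -1
T=75: ŷ = 12.5 + 75 = 87.5; e = 84.5 − 87.5 = -3
T=90: ŷ = 12.5 + 90 = 102.5; e = 103.5 − 102.5 = 1
T=100: ŷ = 12.5 + 100 = 112.5; e = 114.5 − 112.5 = 2
T=105: ŷ = 12.5 + 105 = 117.5; e = 112.5 − 117.5 = -5
T=110: ŷ = 12.5 + 110 = 122.5; e = 121.5 − 122.5 = -1
T=115: ŷ = 12.5 + 115 = 127.5; e = 129.5 − 127.5 = 2
T=120: ŷ = 12.5 + 120 = 132.5; e = 134.5 − 132.5 = 2
Largest |e| is 5 at T = 105, residual -5.

T = 105, e = -5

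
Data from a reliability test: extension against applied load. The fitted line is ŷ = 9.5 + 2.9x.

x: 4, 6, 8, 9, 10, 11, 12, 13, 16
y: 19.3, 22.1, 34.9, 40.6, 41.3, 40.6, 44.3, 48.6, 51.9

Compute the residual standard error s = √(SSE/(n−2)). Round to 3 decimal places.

x=4: ŷ = 9.5 + 2.9·4 = 21.1; e = 19.3 − 21.1 = -1.8
x=6: ŷ = 9.5 + 2.9·6 = 26.9; e = 22.1 − 26.9 = -4.8
x=8: ŷ = 9.5 + 2.9·8 = 32.7; e = 34.9 − 32.7 = 2.2
x=9: ŷ = 9.5 + 2.9·9 = 35.6; e = 40.6 − 35.6 = 5
x=10: ŷ = 9.5 + 2.9·10 = 38.5; e = 41.3 − 38.5 = 2.8
x=11: ŷ = 9.5 + 2.9·11 = 41.4; e = 40.6 − 41.4 = -0.8
x=12: ŷ = 9.5 + 2.9·12 = 44.3; e = 44.3 − 44.3 = 0
x=13: ŷ = 9.5 + 2.9·13 = 47.2; e = 48.6 − 47.2 = 1.4
x=16: ŷ = 9.5 + 2.9·16 = 55.9; e = 51.9 − 55.9 = -4
SSE = 3.24 + 23.04 + 4.84 + 25 + 7.84 + 0.64 + 0 + 1.96 + 16 = 82.56
s = √(82.56/7) = √11.7943 ≈ 3.434

s = 3.434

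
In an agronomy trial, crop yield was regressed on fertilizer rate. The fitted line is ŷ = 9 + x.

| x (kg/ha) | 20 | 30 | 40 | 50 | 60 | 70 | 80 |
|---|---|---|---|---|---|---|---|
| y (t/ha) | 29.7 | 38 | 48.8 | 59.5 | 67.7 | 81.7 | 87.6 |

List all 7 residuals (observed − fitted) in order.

x=20: ŷ = 9 + 20 = 29; e = 29.7 − 29 = 0.7
x=30: ŷ = 9 + 30 = 39; e = 38 − 39 = -1
x=40: ŷ = 9 + 40 = 49; e = 48.8 − 49 = -0.2
x=50: ŷ = 9 + 50 = 59; e = 59.5 − 59 = 0.5
x=60: ŷ = 9 + 60 = 69; e = 67.7 − 69 = -1.3
x=70: ŷ = 9 + 70 = 79; e = 81.7 − 79 = 2.7
x=80: ŷ = 9 + 80 = 89; e = 87.6 − 89 = -1.4

0.7, -1, -0.2, 0.5, -1.3, 2.7, -1.4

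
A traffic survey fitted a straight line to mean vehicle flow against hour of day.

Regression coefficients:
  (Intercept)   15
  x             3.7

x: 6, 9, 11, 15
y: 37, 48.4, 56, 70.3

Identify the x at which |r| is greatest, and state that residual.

x=6: ŷ = 15 + 3.7·6 = 37.2; r = 37 − 37.2 = -0.2
x=9: ŷ = 15 + 3.7·9 = 48.3; r = 48.4 − 48.3 = 0.1
x=11: ŷ = 15 + 3.7·11 = 55.7; r = 56 − 55.7 = 0.3
x=15: ŷ = 15 + 3.7·15 = 70.5; r = 70.3 − 70.5 = -0.2
Largest |r| is 0.3 at x = 11, residual 0.3.

x = 11, r = 0.3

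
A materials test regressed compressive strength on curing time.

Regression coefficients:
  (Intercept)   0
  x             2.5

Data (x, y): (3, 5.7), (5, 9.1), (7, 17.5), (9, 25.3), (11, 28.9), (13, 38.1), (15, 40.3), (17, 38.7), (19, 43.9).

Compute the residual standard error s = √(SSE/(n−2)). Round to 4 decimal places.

x=3: ŷ = 2.5·3 = 7.5; e = 5.7 − 7.5 = -1.8
x=5: ŷ = 2.5·5 = 12.5; e = 9.1 − 12.5 = -3.4
x=7: ŷ = 2.5·7 = 17.5; e = 17.5 − 17.5 = 0
x=9: ŷ = 2.5·9 = 22.5; e = 25.3 − 22.5 = 2.8
x=11: ŷ = 2.5·11 = 27.5; e = 28.9 − 27.5 = 1.4
x=13: ŷ = 2.5·13 = 32.5; e = 38.1 − 32.5 = 5.6
x=15: ŷ = 2.5·15 = 37.5; e = 40.3 − 37.5 = 2.8
x=17: ŷ = 2.5·17 = 42.5; e = 38.7 − 42.5 = -3.8
x=19: ŷ = 2.5·19 = 47.5; e = 43.9 − 47.5 = -3.6
SSE = 3.24 + 11.56 + 0 + 7.84 + 1.96 + 31.36 + 7.84 + 14.44 + 12.96 = 91.2
s = √(91.2/7) = √13.0286 ≈ 3.6095

s = 3.6095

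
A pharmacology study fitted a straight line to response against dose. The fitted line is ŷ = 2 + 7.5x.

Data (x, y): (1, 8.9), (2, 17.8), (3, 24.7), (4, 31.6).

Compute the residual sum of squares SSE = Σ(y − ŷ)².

SSE = 1.2

x=1: ŷ = 2 + 7.5·1 = 9.5; r = 8.9 − 9.5 = -0.6
x=2: ŷ = 2 + 7.5·2 = 17; r = 17.8 − 17 = 0.8
x=3: ŷ = 2 + 7.5·3 = 24.5; r = 24.7 − 24.5 = 0.2
x=4: ŷ = 2 + 7.5·4 = 32; r = 31.6 − 32 = -0.4
SSE = 0.36 + 0.64 + 0.04 + 0.16 = 1.2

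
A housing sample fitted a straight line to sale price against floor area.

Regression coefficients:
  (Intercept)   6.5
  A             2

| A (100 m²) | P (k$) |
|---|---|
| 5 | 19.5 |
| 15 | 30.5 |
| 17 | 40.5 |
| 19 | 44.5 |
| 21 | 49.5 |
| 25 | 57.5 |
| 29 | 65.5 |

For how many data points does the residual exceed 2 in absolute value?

2

A=5: P̂ = 6.5 + 2·5 = 16.5; r = 19.5 − 16.5 = 3
A=15: P̂ = 6.5 + 2·15 = 36.5; r = 30.5 − 36.5 = -6
A=17: P̂ = 6.5 + 2·17 = 40.5; r = 40.5 − 40.5 = 0
A=19: P̂ = 6.5 + 2·19 = 44.5; r = 44.5 − 44.5 = 0
A=21: P̂ = 6.5 + 2·21 = 48.5; r = 49.5 − 48.5 = 1
A=25: P̂ = 6.5 + 2·25 = 56.5; r = 57.5 − 56.5 = 1
A=29: P̂ = 6.5 + 2·29 = 64.5; r = 65.5 − 64.5 = 1
|r| > 2: A=5 (|r|=3), A=15 (|r|=6) → 2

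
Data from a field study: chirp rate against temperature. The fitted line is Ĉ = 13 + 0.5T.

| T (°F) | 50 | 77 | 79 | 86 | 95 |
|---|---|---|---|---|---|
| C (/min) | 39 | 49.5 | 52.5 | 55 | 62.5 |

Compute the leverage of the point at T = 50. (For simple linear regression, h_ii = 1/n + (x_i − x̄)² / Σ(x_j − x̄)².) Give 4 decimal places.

h = 0.8602

T̄ = (50 + 77 + 79 + 86 + 95)/5 = 77.4
Σ(T − T̄)² = 750.76 + 0.16 + 2.56 + 73.96 + 309.76 = 1137.2
h = 1/5 + (-27.4)²/1137.2 = 0.2 + 0.660183 = 0.8602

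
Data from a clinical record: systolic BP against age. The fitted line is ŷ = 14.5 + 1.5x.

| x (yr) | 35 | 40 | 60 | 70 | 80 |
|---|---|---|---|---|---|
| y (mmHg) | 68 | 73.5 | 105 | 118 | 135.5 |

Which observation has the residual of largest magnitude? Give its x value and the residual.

x = 70, e = -1.5

x=35: ŷ = 14.5 + 1.5·35 = 67; e = 68 − 67 = 1
x=40: ŷ = 14.5 + 1.5·40 = 74.5; e = 73.5 − 74.5 = -1
x=60: ŷ = 14.5 + 1.5·60 = 104.5; e = 105 − 104.5 = 0.5
x=70: ŷ = 14.5 + 1.5·70 = 119.5; e = 118 − 119.5 = -1.5
x=80: ŷ = 14.5 + 1.5·80 = 134.5; e = 135.5 − 134.5 = 1
Largest |e| is 1.5 at x = 70, residual -1.5.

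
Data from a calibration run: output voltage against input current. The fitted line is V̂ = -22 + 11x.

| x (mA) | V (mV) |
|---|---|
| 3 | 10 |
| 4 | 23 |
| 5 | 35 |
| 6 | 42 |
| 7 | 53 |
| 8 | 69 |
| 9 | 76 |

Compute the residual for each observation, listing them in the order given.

x=3: V̂ = -22 + 11·3 = 11; e = 10 − 11 = -1
x=4: V̂ = -22 + 11·4 = 22; e = 23 − 22 = 1
x=5: V̂ = -22 + 11·5 = 33; e = 35 − 33 = 2
x=6: V̂ = -22 + 11·6 = 44; e = 42 − 44 = -2
x=7: V̂ = -22 + 11·7 = 55; e = 53 − 55 = -2
x=8: V̂ = -22 + 11·8 = 66; e = 69 − 66 = 3
x=9: V̂ = -22 + 11·9 = 77; e = 76 − 77 = -1

-1, 1, 2, -2, -2, 3, -1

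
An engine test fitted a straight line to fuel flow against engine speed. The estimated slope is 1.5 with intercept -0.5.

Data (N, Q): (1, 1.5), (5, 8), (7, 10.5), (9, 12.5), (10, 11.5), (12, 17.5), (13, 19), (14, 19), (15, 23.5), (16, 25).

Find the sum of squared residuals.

N=1: Q̂ = -0.5 + 1.5·1 = 1; r = 1.5 − 1 = 0.5
N=5: Q̂ = -0.5 + 1.5·5 = 7; r = 8 − 7 = 1
N=7: Q̂ = -0.5 + 1.5·7 = 10; r = 10.5 − 10 = 0.5
N=9: Q̂ = -0.5 + 1.5·9 = 13; r = 12.5 − 13 = -0.5
N=10: Q̂ = -0.5 + 1.5·10 = 14.5; r = 11.5 − 14.5 = -3
N=12: Q̂ = -0.5 + 1.5·12 = 17.5; r = 17.5 − 17.5 = 0
N=13: Q̂ = -0.5 + 1.5·13 = 19; r = 19 − 19 = 0
N=14: Q̂ = -0.5 + 1.5·14 = 20.5; r = 19 − 20.5 = -1.5
N=15: Q̂ = -0.5 + 1.5·15 = 22; r = 23.5 − 22 = 1.5
N=16: Q̂ = -0.5 + 1.5·16 = 23.5; r = 25 − 23.5 = 1.5
SSE = 0.25 + 1 + 0.25 + 0.25 + 9 + 0 + 0 + 2.25 + 2.25 + 2.25 = 17.5

SSE = 17.5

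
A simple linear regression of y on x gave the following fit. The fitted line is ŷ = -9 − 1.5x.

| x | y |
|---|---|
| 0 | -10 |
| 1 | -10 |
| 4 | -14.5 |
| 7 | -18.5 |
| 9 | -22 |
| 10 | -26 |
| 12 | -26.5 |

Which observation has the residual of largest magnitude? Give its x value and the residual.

x=0: ŷ = -9 − 1.5·0 = -9; e = -10 − (-9) = -1
x=1: ŷ = -9 − 1.5·1 = -10.5; e = -10 − (-10.5) = 0.5
x=4: ŷ = -9 − 1.5·4 = -15; e = -14.5 − (-15) = 0.5
x=7: ŷ = -9 − 1.5·7 = -19.5; e = -18.5 − (-19.5) = 1
x=9: ŷ = -9 − 1.5·9 = -22.5; e = -22 − (-22.5) = 0.5
x=10: ŷ = -9 − 1.5·10 = -24; e = -26 − (-24) = -2
x=12: ŷ = -9 − 1.5·12 = -27; e = -26.5 − (-27) = 0.5
Largest |e| is 2 at x = 10, residual -2.

x = 10, e = -2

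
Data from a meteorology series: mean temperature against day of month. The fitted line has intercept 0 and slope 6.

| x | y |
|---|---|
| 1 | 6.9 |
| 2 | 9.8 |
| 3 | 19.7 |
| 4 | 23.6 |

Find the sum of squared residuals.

x=1: ŷ = 6·1 = 6; e = 6.9 − 6 = 0.9
x=2: ŷ = 6·2 = 12; e = 9.8 − 12 = -2.2
x=3: ŷ = 6·3 = 18; e = 19.7 − 18 = 1.7
x=4: ŷ = 6·4 = 24; e = 23.6 − 24 = -0.4
SSE = 0.81 + 4.84 + 2.89 + 0.16 = 8.7

SSE = 8.7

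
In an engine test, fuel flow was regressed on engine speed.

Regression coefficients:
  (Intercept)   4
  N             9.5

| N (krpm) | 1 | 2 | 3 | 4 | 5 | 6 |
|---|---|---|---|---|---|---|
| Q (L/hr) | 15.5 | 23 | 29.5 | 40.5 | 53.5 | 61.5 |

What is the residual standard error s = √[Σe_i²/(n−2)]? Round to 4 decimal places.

N=1: Q̂ = 4 + 9.5·1 = 13.5; e = 15.5 − 13.5 = 2
N=2: Q̂ = 4 + 9.5·2 = 23; e = 23 − 23 = 0
N=3: Q̂ = 4 + 9.5·3 = 32.5; e = 29.5 − 32.5 = -3
N=4: Q̂ = 4 + 9.5·4 = 42; e = 40.5 − 42 = -1.5
N=5: Q̂ = 4 + 9.5·5 = 51.5; e = 53.5 − 51.5 = 2
N=6: Q̂ = 4 + 9.5·6 = 61; e = 61.5 − 61 = 0.5
SSE = 4 + 0 + 9 + 2.25 + 4 + 0.25 = 19.5
s = √(19.5/4) = √4.875 ≈ 2.2079

s = 2.2079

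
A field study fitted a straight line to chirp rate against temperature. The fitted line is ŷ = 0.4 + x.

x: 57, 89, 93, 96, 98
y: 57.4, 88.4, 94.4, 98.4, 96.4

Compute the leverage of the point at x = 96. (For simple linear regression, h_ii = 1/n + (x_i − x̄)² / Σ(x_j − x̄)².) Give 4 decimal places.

h = 0.2774

x̄ = (57 + 89 + 93 + 96 + 98)/5 = 86.6
Σ(x − x̄)² = 876.16 + 5.76 + 40.96 + 88.36 + 129.96 = 1141.2
h = 1/5 + (9.4)²/1141.2 = 0.2 + 0.0774273 = 0.2774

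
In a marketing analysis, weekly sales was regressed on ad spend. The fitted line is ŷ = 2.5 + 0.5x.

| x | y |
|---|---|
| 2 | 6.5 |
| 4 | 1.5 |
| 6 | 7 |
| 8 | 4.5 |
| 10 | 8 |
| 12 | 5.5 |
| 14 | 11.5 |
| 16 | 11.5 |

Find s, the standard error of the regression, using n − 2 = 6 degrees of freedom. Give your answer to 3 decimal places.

x=2: ŷ = 2.5 + 0.5·2 = 3.5; r = 6.5 − 3.5 = 3
x=4: ŷ = 2.5 + 0.5·4 = 4.5; r = 1.5 − 4.5 = -3
x=6: ŷ = 2.5 + 0.5·6 = 5.5; r = 7 − 5.5 = 1.5
x=8: ŷ = 2.5 + 0.5·8 = 6.5; r = 4.5 − 6.5 = -2
x=10: ŷ = 2.5 + 0.5·10 = 7.5; r = 8 − 7.5 = 0.5
x=12: ŷ = 2.5 + 0.5·12 = 8.5; r = 5.5 − 8.5 = -3
x=14: ŷ = 2.5 + 0.5·14 = 9.5; r = 11.5 − 9.5 = 2
x=16: ŷ = 2.5 + 0.5·16 = 10.5; r = 11.5 − 10.5 = 1
SSE = 9 + 9 + 2.25 + 4 + 0.25 + 9 + 4 + 1 = 38.5
s = √(38.5/6) = √6.41667 ≈ 2.533

s = 2.533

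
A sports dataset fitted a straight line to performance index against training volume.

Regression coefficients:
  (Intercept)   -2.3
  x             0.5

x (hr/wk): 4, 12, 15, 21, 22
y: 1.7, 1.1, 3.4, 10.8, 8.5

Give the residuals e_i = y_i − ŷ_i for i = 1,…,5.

2, -2.6, -1.8, 2.6, -0.2

x=4: ŷ = -2.3 + 0.5·4 = -0.3; e = 1.7 − (-0.3) = 2
x=12: ŷ = -2.3 + 0.5·12 = 3.7; e = 1.1 − 3.7 = -2.6
x=15: ŷ = -2.3 + 0.5·15 = 5.2; e = 3.4 − 5.2 = -1.8
x=21: ŷ = -2.3 + 0.5·21 = 8.2; e = 10.8 − 8.2 = 2.6
x=22: ŷ = -2.3 + 0.5·22 = 8.7; e = 8.5 − 8.7 = -0.2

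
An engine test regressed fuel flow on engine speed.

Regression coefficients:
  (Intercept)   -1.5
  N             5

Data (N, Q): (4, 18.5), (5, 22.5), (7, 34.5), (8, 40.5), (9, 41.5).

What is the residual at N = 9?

r = -2

Q̂ = -1.5 + 5·9 = 43.5
r = 41.5 − 43.5 = -2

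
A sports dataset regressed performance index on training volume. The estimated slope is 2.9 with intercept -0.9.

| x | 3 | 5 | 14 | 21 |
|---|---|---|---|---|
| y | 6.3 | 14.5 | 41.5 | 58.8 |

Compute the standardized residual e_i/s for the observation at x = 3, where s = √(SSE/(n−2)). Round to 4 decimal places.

-0.7625

x=3: ŷ = -0.9 + 2.9·3 = 7.8; e = 6.3 − 7.8 = -1.5
x=5: ŷ = -0.9 + 2.9·5 = 13.6; e = 14.5 − 13.6 = 0.9
x=14: ŷ = -0.9 + 2.9·14 = 39.7; e = 41.5 − 39.7 = 1.8
x=21: ŷ = -0.9 + 2.9·21 = 60; e = 58.8 − 60 = -1.2
SSE = 2.25 + 0.81 + 3.24 + 1.44 = 7.74
s = √(7.74/2) = 1.96723
e/s = -1.5 / 1.96723 = -0.7625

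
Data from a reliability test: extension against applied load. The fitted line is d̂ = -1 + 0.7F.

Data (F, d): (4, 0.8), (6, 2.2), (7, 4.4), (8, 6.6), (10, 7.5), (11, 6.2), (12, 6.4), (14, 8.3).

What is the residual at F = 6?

r = -1

d̂ = -1 + 0.7·6 = 3.2
r = 2.2 − 3.2 = -1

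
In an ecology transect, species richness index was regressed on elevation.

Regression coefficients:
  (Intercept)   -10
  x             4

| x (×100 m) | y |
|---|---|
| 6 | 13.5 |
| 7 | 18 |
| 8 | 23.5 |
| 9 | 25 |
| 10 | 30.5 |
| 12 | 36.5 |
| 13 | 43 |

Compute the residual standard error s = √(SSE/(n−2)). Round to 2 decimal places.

x=6: ŷ = -10 + 4·6 = 14; r = 13.5 − 14 = -0.5
x=7: ŷ = -10 + 4·7 = 18; r = 18 − 18 = 0
x=8: ŷ = -10 + 4·8 = 22; r = 23.5 − 22 = 1.5
x=9: ŷ = -10 + 4·9 = 26; r = 25 − 26 = -1
x=10: ŷ = -10 + 4·10 = 30; r = 30.5 − 30 = 0.5
x=12: ŷ = -10 + 4·12 = 38; r = 36.5 − 38 = -1.5
x=13: ŷ = -10 + 4·13 = 42; r = 43 − 42 = 1
SSE = 0.25 + 0 + 2.25 + 1 + 0.25 + 2.25 + 1 = 7
s = √(7/5) = √1.4 ≈ 1.18

s = 1.18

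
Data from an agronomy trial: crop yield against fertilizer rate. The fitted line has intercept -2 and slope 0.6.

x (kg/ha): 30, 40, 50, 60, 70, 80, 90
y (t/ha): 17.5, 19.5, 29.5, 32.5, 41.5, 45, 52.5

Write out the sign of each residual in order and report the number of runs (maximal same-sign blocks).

x=30: ŷ = -2 + 0.6·30 = 16; r = 17.5 − 16 = 1.5
x=40: ŷ = -2 + 0.6·40 = 22; r = 19.5 − 22 = -2.5
x=50: ŷ = -2 + 0.6·50 = 28; r = 29.5 − 28 = 1.5
x=60: ŷ = -2 + 0.6·60 = 34; r = 32.5 − 34 = -1.5
x=70: ŷ = -2 + 0.6·70 = 40; r = 41.5 − 40 = 1.5
x=80: ŷ = -2 + 0.6·80 = 46; r = 45 − 46 = -1
x=90: ŷ = -2 + 0.6·90 = 52; r = 52.5 − 52 = 0.5
Signs: + − + − + − +
Runs: +×1, −×1, +×1, −×1, +×1, −×1, +×1 → 7

7 runs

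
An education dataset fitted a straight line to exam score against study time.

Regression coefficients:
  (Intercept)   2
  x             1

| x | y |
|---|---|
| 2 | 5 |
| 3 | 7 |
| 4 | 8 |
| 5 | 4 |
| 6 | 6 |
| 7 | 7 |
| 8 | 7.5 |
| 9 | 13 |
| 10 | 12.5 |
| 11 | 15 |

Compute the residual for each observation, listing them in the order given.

1, 2, 2, -3, -2, -2, -2.5, 2, 0.5, 2

x=2: ŷ = 2 + 2 = 4; e = 5 − 4 = 1
x=3: ŷ = 2 + 3 = 5; e = 7 − 5 = 2
x=4: ŷ = 2 + 4 = 6; e = 8 − 6 = 2
x=5: ŷ = 2 + 5 = 7; e = 4 − 7 = -3
x=6: ŷ = 2 + 6 = 8; e = 6 − 8 = -2
x=7: ŷ = 2 + 7 = 9; e = 7 − 9 = -2
x=8: ŷ = 2 + 8 = 10; e = 7.5 − 10 = -2.5
x=9: ŷ = 2 + 9 = 11; e = 13 − 11 = 2
x=10: ŷ = 2 + 10 = 12; e = 12.5 − 12 = 0.5
x=11: ŷ = 2 + 11 = 13; e = 15 − 13 = 2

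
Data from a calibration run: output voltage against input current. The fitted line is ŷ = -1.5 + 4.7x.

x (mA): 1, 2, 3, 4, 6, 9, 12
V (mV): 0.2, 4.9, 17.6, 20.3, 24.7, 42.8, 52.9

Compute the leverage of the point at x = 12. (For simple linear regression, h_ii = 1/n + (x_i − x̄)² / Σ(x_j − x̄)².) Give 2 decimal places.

h = 0.62

x̄ = (1 + 2 + 3 + 4 + 6 + 9 + 12)/7 = 5.28571
Σ(x − x̄)² = 18.3673 + 10.7959 + 5.22449 + 1.65306 + 0.510204 + 13.7959 + 45.0816 = 95.4286
h = 1/7 + (6.71429)²/95.4286 = 0.142857 + 0.472412 = 0.62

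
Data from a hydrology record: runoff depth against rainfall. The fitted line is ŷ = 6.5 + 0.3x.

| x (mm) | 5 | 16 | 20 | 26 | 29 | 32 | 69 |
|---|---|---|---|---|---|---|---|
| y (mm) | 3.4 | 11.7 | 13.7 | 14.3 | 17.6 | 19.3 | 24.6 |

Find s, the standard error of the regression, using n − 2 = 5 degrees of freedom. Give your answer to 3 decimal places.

s = 3.017

x=5: ŷ = 6.5 + 0.3·5 = 8; r = 3.4 − 8 = -4.6
x=16: ŷ = 6.5 + 0.3·16 = 11.3; r = 11.7 − 11.3 = 0.4
x=20: ŷ = 6.5 + 0.3·20 = 12.5; r = 13.7 − 12.5 = 1.2
x=26: ŷ = 6.5 + 0.3·26 = 14.3; r = 14.3 − 14.3 = 0
x=29: ŷ = 6.5 + 0.3·29 = 15.2; r = 17.6 − 15.2 = 2.4
x=32: ŷ = 6.5 + 0.3·32 = 16.1; r = 19.3 − 16.1 = 3.2
x=69: ŷ = 6.5 + 0.3·69 = 27.2; r = 24.6 − 27.2 = -2.6
SSE = 21.16 + 0.16 + 1.44 + 0 + 5.76 + 10.24 + 6.76 = 45.52
s = √(45.52/5) = √9.104 ≈ 3.017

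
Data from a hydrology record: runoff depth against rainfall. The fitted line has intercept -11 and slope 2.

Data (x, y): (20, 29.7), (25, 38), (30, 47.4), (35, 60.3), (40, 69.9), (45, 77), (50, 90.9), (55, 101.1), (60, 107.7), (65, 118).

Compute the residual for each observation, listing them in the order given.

x=20: ŷ = -11 + 2·20 = 29; e = 29.7 − 29 = 0.7
x=25: ŷ = -11 + 2·25 = 39; e = 38 − 39 = -1
x=30: ŷ = -11 + 2·30 = 49; e = 47.4 − 49 = -1.6
x=35: ŷ = -11 + 2·35 = 59; e = 60.3 − 59 = 1.3
x=40: ŷ = -11 + 2·40 = 69; e = 69.9 − 69 = 0.9
x=45: ŷ = -11 + 2·45 = 79; e = 77 − 79 = -2
x=50: ŷ = -11 + 2·50 = 89; e = 90.9 − 89 = 1.9
x=55: ŷ = -11 + 2·55 = 99; e = 101.1 − 99 = 2.1
x=60: ŷ = -11 + 2·60 = 109; e = 107.7 − 109 = -1.3
x=65: ŷ = -11 + 2·65 = 119; e = 118 − 119 = -1

0.7, -1, -1.6, 1.3, 0.9, -2, 1.9, 2.1, -1.3, -1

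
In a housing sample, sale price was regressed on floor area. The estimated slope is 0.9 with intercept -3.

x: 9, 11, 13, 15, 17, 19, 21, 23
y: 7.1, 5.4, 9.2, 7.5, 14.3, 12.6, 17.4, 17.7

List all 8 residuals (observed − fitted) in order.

x=9: ŷ = -3 + 0.9·9 = 5.1; e = 7.1 − 5.1 = 2
x=11: ŷ = -3 + 0.9·11 = 6.9; e = 5.4 − 6.9 = -1.5
x=13: ŷ = -3 + 0.9·13 = 8.7; e = 9.2 − 8.7 = 0.5
x=15: ŷ = -3 + 0.9·15 = 10.5; e = 7.5 − 10.5 = -3
x=17: ŷ = -3 + 0.9·17 = 12.3; e = 14.3 − 12.3 = 2
x=19: ŷ = -3 + 0.9·19 = 14.1; e = 12.6 − 14.1 = -1.5
x=21: ŷ = -3 + 0.9·21 = 15.9; e = 17.4 − 15.9 = 1.5
x=23: ŷ = -3 + 0.9·23 = 17.7; e = 17.7 − 17.7 = 0

2, -1.5, 0.5, -3, 2, -1.5, 1.5, 0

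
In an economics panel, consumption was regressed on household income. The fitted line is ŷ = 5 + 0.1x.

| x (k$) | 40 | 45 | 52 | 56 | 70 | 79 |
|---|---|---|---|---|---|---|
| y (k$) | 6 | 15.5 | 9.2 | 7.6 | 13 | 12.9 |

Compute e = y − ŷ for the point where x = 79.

e = 0

ŷ = 5 + 0.1·79 = 12.9
e = 12.9 − 12.9 = 0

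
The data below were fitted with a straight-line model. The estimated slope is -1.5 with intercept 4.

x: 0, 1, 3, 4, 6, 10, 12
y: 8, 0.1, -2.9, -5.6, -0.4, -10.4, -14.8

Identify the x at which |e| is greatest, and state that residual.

x=0: ŷ = 4 − 1.5·0 = 4; e = 8 − 4 = 4
x=1: ŷ = 4 − 1.5·1 = 2.5; e = 0.1 − 2.5 = -2.4
x=3: ŷ = 4 − 1.5·3 = -0.5; e = -2.9 − (-0.5) = -2.4
x=4: ŷ = 4 − 1.5·4 = -2; e = -5.6 − (-2) = -3.6
x=6: ŷ = 4 − 1.5·6 = -5; e = -0.4 − (-5) = 4.6
x=10: ŷ = 4 − 1.5·10 = -11; e = -10.4 − (-11) = 0.6
x=12: ŷ = 4 − 1.5·12 = -14; e = -14.8 − (-14) = -0.8
Largest |e| is 4.6 at x = 6, residual 4.6.

x = 6, e = 4.6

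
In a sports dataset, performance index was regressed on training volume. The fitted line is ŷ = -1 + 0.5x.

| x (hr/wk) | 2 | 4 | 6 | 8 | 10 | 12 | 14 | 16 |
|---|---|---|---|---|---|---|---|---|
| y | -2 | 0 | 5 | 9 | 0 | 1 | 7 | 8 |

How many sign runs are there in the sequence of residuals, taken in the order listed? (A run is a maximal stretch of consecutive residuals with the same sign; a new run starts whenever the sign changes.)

x=2: ŷ = -1 + 0.5·2 = 0; e = -2 − 0 = -2
x=4: ŷ = -1 + 0.5·4 = 1; e = 0 − 1 = -1
x=6: ŷ = -1 + 0.5·6 = 2; e = 5 − 2 = 3
x=8: ŷ = -1 + 0.5·8 = 3; e = 9 − 3 = 6
x=10: ŷ = -1 + 0.5·10 = 4; e = 0 − 4 = -4
x=12: ŷ = -1 + 0.5·12 = 5; e = 1 − 5 = -4
x=14: ŷ = -1 + 0.5·14 = 6; e = 7 − 6 = 1
x=16: ŷ = -1 + 0.5·16 = 7; e = 8 − 7 = 1
Signs: − − + + − − + +
Runs: −×2, +×2, −×2, +×2 → 4

4 runs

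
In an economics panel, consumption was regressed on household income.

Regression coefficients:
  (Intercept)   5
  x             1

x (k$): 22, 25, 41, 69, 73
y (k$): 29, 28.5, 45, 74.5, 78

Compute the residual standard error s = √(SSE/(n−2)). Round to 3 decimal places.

x=22: ŷ = 5 + 22 = 27; e = 29 − 27 = 2
x=25: ŷ = 5 + 25 = 30; e = 28.5 − 30 = -1.5
x=41: ŷ = 5 + 41 = 46; e = 45 − 46 = -1
x=69: ŷ = 5 + 69 = 74; e = 74.5 − 74 = 0.5
x=73: ŷ = 5 + 73 = 78; e = 78 − 78 = 0
SSE = 4 + 2.25 + 1 + 0.25 + 0 = 7.5
s = √(7.5/3) = √2.5 ≈ 1.581

s = 1.581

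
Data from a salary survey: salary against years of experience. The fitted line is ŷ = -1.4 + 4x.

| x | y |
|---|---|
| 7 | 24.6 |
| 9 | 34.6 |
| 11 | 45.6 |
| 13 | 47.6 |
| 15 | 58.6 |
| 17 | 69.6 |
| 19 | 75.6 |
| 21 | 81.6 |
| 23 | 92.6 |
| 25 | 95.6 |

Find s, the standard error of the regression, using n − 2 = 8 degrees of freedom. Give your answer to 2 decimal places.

s = 2.40

x=7: ŷ = -1.4 + 4·7 = 26.6; e = 24.6 − 26.6 = -2
x=9: ŷ = -1.4 + 4·9 = 34.6; e = 34.6 − 34.6 = 0
x=11: ŷ = -1.4 + 4·11 = 42.6; e = 45.6 − 42.6 = 3
x=13: ŷ = -1.4 + 4·13 = 50.6; e = 47.6 − 50.6 = -3
x=15: ŷ = -1.4 + 4·15 = 58.6; e = 58.6 − 58.6 = 0
x=17: ŷ = -1.4 + 4·17 = 66.6; e = 69.6 − 66.6 = 3
x=19: ŷ = -1.4 + 4·19 = 74.6; e = 75.6 − 74.6 = 1
x=21: ŷ = -1.4 + 4·21 = 82.6; e = 81.6 − 82.6 = -1
x=23: ŷ = -1.4 + 4·23 = 90.6; e = 92.6 − 90.6 = 2
x=25: ŷ = -1.4 + 4·25 = 98.6; e = 95.6 − 98.6 = -3
SSE = 4 + 0 + 9 + 9 + 0 + 9 + 1 + 1 + 4 + 9 = 46
s = √(46/8) = √5.75 ≈ 2.40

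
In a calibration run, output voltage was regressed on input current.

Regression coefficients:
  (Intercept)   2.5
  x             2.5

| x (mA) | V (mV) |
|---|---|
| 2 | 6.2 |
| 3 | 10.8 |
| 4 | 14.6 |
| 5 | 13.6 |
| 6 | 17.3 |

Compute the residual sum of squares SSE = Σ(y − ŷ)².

x=2: ŷ = 2.5 + 2.5·2 = 7.5; e = 6.2 − 7.5 = -1.3
x=3: ŷ = 2.5 + 2.5·3 = 10; e = 10.8 − 10 = 0.8
x=4: ŷ = 2.5 + 2.5·4 = 12.5; e = 14.6 − 12.5 = 2.1
x=5: ŷ = 2.5 + 2.5·5 = 15; e = 13.6 − 15 = -1.4
x=6: ŷ = 2.5 + 2.5·6 = 17.5; e = 17.3 − 17.5 = -0.2
SSE = 1.69 + 0.64 + 4.41 + 1.96 + 0.04 = 8.74

SSE = 8.74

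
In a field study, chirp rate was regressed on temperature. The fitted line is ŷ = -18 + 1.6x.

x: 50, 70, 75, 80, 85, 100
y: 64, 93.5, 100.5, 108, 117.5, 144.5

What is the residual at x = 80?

ŷ = -18 + 1.6·80 = 110
r = 108 − 110 = -2

r = -2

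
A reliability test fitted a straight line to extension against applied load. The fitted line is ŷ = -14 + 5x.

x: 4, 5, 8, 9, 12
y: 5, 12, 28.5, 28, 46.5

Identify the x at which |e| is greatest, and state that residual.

x=4: ŷ = -14 + 5·4 = 6; e = 5 − 6 = -1
x=5: ŷ = -14 + 5·5 = 11; e = 12 − 11 = 1
x=8: ŷ = -14 + 5·8 = 26; e = 28.5 − 26 = 2.5
x=9: ŷ = -14 + 5·9 = 31; e = 28 − 31 = -3
x=12: ŷ = -14 + 5·12 = 46; e = 46.5 − 46 = 0.5
Largest |e| is 3 at x = 9, residual -3.

x = 9, e = -3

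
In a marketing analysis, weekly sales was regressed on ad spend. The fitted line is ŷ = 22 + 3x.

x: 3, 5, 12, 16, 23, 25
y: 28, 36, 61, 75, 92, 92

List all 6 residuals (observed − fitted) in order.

x=3: ŷ = 22 + 3·3 = 31; e = 28 − 31 = -3
x=5: ŷ = 22 + 3·5 = 37; e = 36 − 37 = -1
x=12: ŷ = 22 + 3·12 = 58; e = 61 − 58 = 3
x=16: ŷ = 22 + 3·16 = 70; e = 75 − 70 = 5
x=23: ŷ = 22 + 3·23 = 91; e = 92 − 91 = 1
x=25: ŷ = 22 + 3·25 = 97; e = 92 − 97 = -5

-3, -1, 3, 5, 1, -5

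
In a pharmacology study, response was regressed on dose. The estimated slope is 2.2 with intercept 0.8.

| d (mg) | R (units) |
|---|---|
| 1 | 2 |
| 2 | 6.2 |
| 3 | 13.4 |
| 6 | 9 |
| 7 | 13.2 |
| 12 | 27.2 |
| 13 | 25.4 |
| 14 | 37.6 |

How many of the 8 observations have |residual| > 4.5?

3

d=1: ŷ = 0.8 + 2.2·1 = 3; e = 2 − 3 = -1
d=2: ŷ = 0.8 + 2.2·2 = 5.2; e = 6.2 − 5.2 = 1
d=3: ŷ = 0.8 + 2.2·3 = 7.4; e = 13.4 − 7.4 = 6
d=6: ŷ = 0.8 + 2.2·6 = 14; e = 9 − 14 = -5
d=7: ŷ = 0.8 + 2.2·7 = 16.2; e = 13.2 − 16.2 = -3
d=12: ŷ = 0.8 + 2.2·12 = 27.2; e = 27.2 − 27.2 = 0
d=13: ŷ = 0.8 + 2.2·13 = 29.4; e = 25.4 − 29.4 = -4
d=14: ŷ = 0.8 + 2.2·14 = 31.6; e = 37.6 − 31.6 = 6
|e| > 4.5: d=3 (|e|=6), d=6 (|e|=5), d=14 (|e|=6) → 3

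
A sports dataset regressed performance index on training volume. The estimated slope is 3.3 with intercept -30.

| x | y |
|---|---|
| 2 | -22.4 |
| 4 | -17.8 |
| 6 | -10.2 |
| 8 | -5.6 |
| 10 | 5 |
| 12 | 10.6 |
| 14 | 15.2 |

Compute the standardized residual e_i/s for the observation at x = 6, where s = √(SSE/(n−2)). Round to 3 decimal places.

x=2: ŷ = -30 + 3.3·2 = -23.4; e = -22.4 − (-23.4) = 1
x=4: ŷ = -30 + 3.3·4 = -16.8; e = -17.8 − (-16.8) = -1
x=6: ŷ = -30 + 3.3·6 = -10.2; e = -10.2 − (-10.2) = 0
x=8: ŷ = -30 + 3.3·8 = -3.6; e = -5.6 − (-3.6) = -2
x=10: ŷ = -30 + 3.3·10 = 3; e = 5 − 3 = 2
x=12: ŷ = -30 + 3.3·12 = 9.6; e = 10.6 − 9.6 = 1
x=14: ŷ = -30 + 3.3·14 = 16.2; e = 15.2 − 16.2 = -1
SSE = 1 + 1 + 0 + 4 + 4 + 1 + 1 = 12
s = √(12/5) = 1.54919
e/s = 0 / 1.54919 = 0.000

0.000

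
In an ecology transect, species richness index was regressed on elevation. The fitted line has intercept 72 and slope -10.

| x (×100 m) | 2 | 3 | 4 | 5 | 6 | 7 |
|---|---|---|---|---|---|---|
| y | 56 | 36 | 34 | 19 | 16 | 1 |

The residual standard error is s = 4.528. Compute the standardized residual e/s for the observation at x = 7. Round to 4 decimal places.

-0.2208

ŷ = 72 − 10·7 = 2
e = 1 − 2 = -1
e/s = -1 / 4.528 = -0.2208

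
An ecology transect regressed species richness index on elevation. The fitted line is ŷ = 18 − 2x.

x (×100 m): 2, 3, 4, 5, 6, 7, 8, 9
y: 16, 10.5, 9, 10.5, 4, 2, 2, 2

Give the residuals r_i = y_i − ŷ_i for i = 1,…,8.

x=2: ŷ = 18 − 2·2 = 14; r = 16 − 14 = 2
x=3: ŷ = 18 − 2·3 = 12; r = 10.5 − 12 = -1.5
x=4: ŷ = 18 − 2·4 = 10; r = 9 − 10 = -1
x=5: ŷ = 18 − 2·5 = 8; r = 10.5 − 8 = 2.5
x=6: ŷ = 18 − 2·6 = 6; r = 4 − 6 = -2
x=7: ŷ = 18 − 2·7 = 4; r = 2 − 4 = -2
x=8: ŷ = 18 − 2·8 = 2; r = 2 − 2 = 0
x=9: ŷ = 18 − 2·9 = 0; r = 2 − 0 = 2

2, -1.5, -1, 2.5, -2, -2, 0, 2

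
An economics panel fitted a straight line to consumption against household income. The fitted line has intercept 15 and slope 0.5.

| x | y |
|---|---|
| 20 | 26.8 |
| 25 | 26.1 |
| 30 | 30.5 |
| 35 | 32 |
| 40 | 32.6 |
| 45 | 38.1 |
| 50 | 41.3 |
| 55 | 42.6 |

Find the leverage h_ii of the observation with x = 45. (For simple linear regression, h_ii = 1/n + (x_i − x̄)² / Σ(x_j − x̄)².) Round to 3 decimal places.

x̄ = (20 + 25 + 30 + 35 + 40 + 45 + 50 + 55)/8 = 37.5
Σ(x − x̄)² = 306.25 + 156.25 + 56.25 + 6.25 + 6.25 + 56.25 + 156.25 + 306.25 = 1050
h = 1/8 + (7.5)²/1050 = 0.125 + 0.0535714 = 0.179

h = 0.179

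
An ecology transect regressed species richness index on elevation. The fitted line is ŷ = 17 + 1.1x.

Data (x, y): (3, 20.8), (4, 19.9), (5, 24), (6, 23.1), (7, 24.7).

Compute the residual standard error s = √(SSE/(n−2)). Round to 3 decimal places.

x=3: ŷ = 17 + 1.1·3 = 20.3; e = 20.8 − 20.3 = 0.5
x=4: ŷ = 17 + 1.1·4 = 21.4; e = 19.9 − 21.4 = -1.5
x=5: ŷ = 17 + 1.1·5 = 22.5; e = 24 − 22.5 = 1.5
x=6: ŷ = 17 + 1.1·6 = 23.6; e = 23.1 − 23.6 = -0.5
x=7: ŷ = 17 + 1.1·7 = 24.7; e = 24.7 − 24.7 = 0
SSE = 0.25 + 2.25 + 2.25 + 0.25 + 0 = 5
s = √(5/3) = √1.66667 ≈ 1.291

s = 1.291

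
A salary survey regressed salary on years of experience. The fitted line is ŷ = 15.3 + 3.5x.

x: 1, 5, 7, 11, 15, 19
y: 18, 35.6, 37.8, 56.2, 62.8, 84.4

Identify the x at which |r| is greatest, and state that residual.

x = 15, r = -5

x=1: ŷ = 15.3 + 3.5·1 = 18.8; r = 18 − 18.8 = -0.8
x=5: ŷ = 15.3 + 3.5·5 = 32.8; r = 35.6 − 32.8 = 2.8
x=7: ŷ = 15.3 + 3.5·7 = 39.8; r = 37.8 − 39.8 = -2
x=11: ŷ = 15.3 + 3.5·11 = 53.8; r = 56.2 − 53.8 = 2.4
x=15: ŷ = 15.3 + 3.5·15 = 67.8; r = 62.8 − 67.8 = -5
x=19: ŷ = 15.3 + 3.5·19 = 81.8; r = 84.4 − 81.8 = 2.6
Largest |r| is 5 at x = 15, residual -5.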